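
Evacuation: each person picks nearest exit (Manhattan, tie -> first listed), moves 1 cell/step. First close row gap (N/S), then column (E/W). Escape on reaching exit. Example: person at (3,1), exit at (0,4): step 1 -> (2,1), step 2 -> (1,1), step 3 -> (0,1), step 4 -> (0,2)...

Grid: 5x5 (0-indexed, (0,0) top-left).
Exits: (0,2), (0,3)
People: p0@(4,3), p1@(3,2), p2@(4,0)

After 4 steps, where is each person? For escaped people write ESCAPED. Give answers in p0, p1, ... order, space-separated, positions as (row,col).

Step 1: p0:(4,3)->(3,3) | p1:(3,2)->(2,2) | p2:(4,0)->(3,0)
Step 2: p0:(3,3)->(2,3) | p1:(2,2)->(1,2) | p2:(3,0)->(2,0)
Step 3: p0:(2,3)->(1,3) | p1:(1,2)->(0,2)->EXIT | p2:(2,0)->(1,0)
Step 4: p0:(1,3)->(0,3)->EXIT | p1:escaped | p2:(1,0)->(0,0)

ESCAPED ESCAPED (0,0)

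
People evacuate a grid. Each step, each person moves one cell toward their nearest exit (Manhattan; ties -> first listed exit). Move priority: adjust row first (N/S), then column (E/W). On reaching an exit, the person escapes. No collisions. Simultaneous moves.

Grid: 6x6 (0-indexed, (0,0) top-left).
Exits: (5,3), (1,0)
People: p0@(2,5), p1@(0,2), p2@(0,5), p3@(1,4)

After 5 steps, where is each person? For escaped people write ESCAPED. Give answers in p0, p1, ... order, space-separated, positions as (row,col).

Step 1: p0:(2,5)->(3,5) | p1:(0,2)->(1,2) | p2:(0,5)->(1,5) | p3:(1,4)->(1,3)
Step 2: p0:(3,5)->(4,5) | p1:(1,2)->(1,1) | p2:(1,5)->(1,4) | p3:(1,3)->(1,2)
Step 3: p0:(4,5)->(5,5) | p1:(1,1)->(1,0)->EXIT | p2:(1,4)->(1,3) | p3:(1,2)->(1,1)
Step 4: p0:(5,5)->(5,4) | p1:escaped | p2:(1,3)->(1,2) | p3:(1,1)->(1,0)->EXIT
Step 5: p0:(5,4)->(5,3)->EXIT | p1:escaped | p2:(1,2)->(1,1) | p3:escaped

ESCAPED ESCAPED (1,1) ESCAPED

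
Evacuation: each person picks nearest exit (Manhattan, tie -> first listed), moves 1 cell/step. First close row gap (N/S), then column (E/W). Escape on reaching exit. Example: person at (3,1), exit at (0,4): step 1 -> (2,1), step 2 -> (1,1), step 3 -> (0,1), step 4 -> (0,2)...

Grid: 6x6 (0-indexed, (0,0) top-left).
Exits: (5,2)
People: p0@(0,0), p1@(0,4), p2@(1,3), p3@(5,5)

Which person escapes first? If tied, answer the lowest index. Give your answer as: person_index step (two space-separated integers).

Answer: 3 3

Derivation:
Step 1: p0:(0,0)->(1,0) | p1:(0,4)->(1,4) | p2:(1,3)->(2,3) | p3:(5,5)->(5,4)
Step 2: p0:(1,0)->(2,0) | p1:(1,4)->(2,4) | p2:(2,3)->(3,3) | p3:(5,4)->(5,3)
Step 3: p0:(2,0)->(3,0) | p1:(2,4)->(3,4) | p2:(3,3)->(4,3) | p3:(5,3)->(5,2)->EXIT
Step 4: p0:(3,0)->(4,0) | p1:(3,4)->(4,4) | p2:(4,3)->(5,3) | p3:escaped
Step 5: p0:(4,0)->(5,0) | p1:(4,4)->(5,4) | p2:(5,3)->(5,2)->EXIT | p3:escaped
Step 6: p0:(5,0)->(5,1) | p1:(5,4)->(5,3) | p2:escaped | p3:escaped
Step 7: p0:(5,1)->(5,2)->EXIT | p1:(5,3)->(5,2)->EXIT | p2:escaped | p3:escaped
Exit steps: [7, 7, 5, 3]
First to escape: p3 at step 3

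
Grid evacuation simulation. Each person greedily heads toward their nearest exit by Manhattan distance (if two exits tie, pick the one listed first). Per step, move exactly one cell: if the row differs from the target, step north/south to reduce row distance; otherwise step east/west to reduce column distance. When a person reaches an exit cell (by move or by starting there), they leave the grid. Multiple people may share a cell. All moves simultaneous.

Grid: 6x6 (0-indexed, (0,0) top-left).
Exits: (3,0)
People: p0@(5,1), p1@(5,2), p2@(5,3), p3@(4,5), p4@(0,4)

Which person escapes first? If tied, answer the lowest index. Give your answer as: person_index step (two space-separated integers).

Answer: 0 3

Derivation:
Step 1: p0:(5,1)->(4,1) | p1:(5,2)->(4,2) | p2:(5,3)->(4,3) | p3:(4,5)->(3,5) | p4:(0,4)->(1,4)
Step 2: p0:(4,1)->(3,1) | p1:(4,2)->(3,2) | p2:(4,3)->(3,3) | p3:(3,5)->(3,4) | p4:(1,4)->(2,4)
Step 3: p0:(3,1)->(3,0)->EXIT | p1:(3,2)->(3,1) | p2:(3,3)->(3,2) | p3:(3,4)->(3,3) | p4:(2,4)->(3,4)
Step 4: p0:escaped | p1:(3,1)->(3,0)->EXIT | p2:(3,2)->(3,1) | p3:(3,3)->(3,2) | p4:(3,4)->(3,3)
Step 5: p0:escaped | p1:escaped | p2:(3,1)->(3,0)->EXIT | p3:(3,2)->(3,1) | p4:(3,3)->(3,2)
Step 6: p0:escaped | p1:escaped | p2:escaped | p3:(3,1)->(3,0)->EXIT | p4:(3,2)->(3,1)
Step 7: p0:escaped | p1:escaped | p2:escaped | p3:escaped | p4:(3,1)->(3,0)->EXIT
Exit steps: [3, 4, 5, 6, 7]
First to escape: p0 at step 3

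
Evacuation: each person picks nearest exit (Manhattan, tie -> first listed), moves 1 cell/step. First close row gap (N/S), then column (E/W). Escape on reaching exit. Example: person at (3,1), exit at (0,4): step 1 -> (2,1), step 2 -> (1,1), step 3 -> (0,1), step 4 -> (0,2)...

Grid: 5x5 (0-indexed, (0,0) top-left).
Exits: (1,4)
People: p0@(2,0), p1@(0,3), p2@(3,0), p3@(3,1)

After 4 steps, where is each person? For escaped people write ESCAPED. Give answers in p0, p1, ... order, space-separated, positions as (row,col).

Step 1: p0:(2,0)->(1,0) | p1:(0,3)->(1,3) | p2:(3,0)->(2,0) | p3:(3,1)->(2,1)
Step 2: p0:(1,0)->(1,1) | p1:(1,3)->(1,4)->EXIT | p2:(2,0)->(1,0) | p3:(2,1)->(1,1)
Step 3: p0:(1,1)->(1,2) | p1:escaped | p2:(1,0)->(1,1) | p3:(1,1)->(1,2)
Step 4: p0:(1,2)->(1,3) | p1:escaped | p2:(1,1)->(1,2) | p3:(1,2)->(1,3)

(1,3) ESCAPED (1,2) (1,3)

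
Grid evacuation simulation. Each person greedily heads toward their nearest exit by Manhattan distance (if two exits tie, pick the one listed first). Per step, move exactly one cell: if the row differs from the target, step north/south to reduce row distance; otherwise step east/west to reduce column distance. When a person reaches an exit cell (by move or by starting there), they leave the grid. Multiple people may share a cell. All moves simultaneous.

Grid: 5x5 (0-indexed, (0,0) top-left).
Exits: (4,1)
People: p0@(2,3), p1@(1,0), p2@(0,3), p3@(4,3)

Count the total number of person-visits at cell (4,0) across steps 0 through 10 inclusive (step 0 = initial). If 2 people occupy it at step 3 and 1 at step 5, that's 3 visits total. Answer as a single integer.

Answer: 1

Derivation:
Step 0: p0@(2,3) p1@(1,0) p2@(0,3) p3@(4,3) -> at (4,0): 0 [-], cum=0
Step 1: p0@(3,3) p1@(2,0) p2@(1,3) p3@(4,2) -> at (4,0): 0 [-], cum=0
Step 2: p0@(4,3) p1@(3,0) p2@(2,3) p3@ESC -> at (4,0): 0 [-], cum=0
Step 3: p0@(4,2) p1@(4,0) p2@(3,3) p3@ESC -> at (4,0): 1 [p1], cum=1
Step 4: p0@ESC p1@ESC p2@(4,3) p3@ESC -> at (4,0): 0 [-], cum=1
Step 5: p0@ESC p1@ESC p2@(4,2) p3@ESC -> at (4,0): 0 [-], cum=1
Step 6: p0@ESC p1@ESC p2@ESC p3@ESC -> at (4,0): 0 [-], cum=1
Total visits = 1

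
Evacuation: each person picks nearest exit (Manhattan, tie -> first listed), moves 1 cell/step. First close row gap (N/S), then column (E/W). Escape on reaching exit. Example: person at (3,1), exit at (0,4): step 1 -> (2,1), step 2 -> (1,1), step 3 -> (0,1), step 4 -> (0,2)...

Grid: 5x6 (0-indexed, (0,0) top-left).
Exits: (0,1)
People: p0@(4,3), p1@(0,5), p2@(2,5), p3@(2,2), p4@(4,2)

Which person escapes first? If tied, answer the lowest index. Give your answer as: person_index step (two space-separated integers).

Step 1: p0:(4,3)->(3,3) | p1:(0,5)->(0,4) | p2:(2,5)->(1,5) | p3:(2,2)->(1,2) | p4:(4,2)->(3,2)
Step 2: p0:(3,3)->(2,3) | p1:(0,4)->(0,3) | p2:(1,5)->(0,5) | p3:(1,2)->(0,2) | p4:(3,2)->(2,2)
Step 3: p0:(2,3)->(1,3) | p1:(0,3)->(0,2) | p2:(0,5)->(0,4) | p3:(0,2)->(0,1)->EXIT | p4:(2,2)->(1,2)
Step 4: p0:(1,3)->(0,3) | p1:(0,2)->(0,1)->EXIT | p2:(0,4)->(0,3) | p3:escaped | p4:(1,2)->(0,2)
Step 5: p0:(0,3)->(0,2) | p1:escaped | p2:(0,3)->(0,2) | p3:escaped | p4:(0,2)->(0,1)->EXIT
Step 6: p0:(0,2)->(0,1)->EXIT | p1:escaped | p2:(0,2)->(0,1)->EXIT | p3:escaped | p4:escaped
Exit steps: [6, 4, 6, 3, 5]
First to escape: p3 at step 3

Answer: 3 3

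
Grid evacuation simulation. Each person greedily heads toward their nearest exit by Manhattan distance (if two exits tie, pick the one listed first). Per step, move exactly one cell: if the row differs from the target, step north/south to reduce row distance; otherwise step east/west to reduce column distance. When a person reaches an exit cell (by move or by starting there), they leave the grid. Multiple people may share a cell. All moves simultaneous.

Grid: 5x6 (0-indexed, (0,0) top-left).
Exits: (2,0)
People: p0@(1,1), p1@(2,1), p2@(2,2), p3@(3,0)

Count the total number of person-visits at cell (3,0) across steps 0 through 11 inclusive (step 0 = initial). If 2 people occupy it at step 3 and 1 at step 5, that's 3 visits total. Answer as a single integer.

Answer: 1

Derivation:
Step 0: p0@(1,1) p1@(2,1) p2@(2,2) p3@(3,0) -> at (3,0): 1 [p3], cum=1
Step 1: p0@(2,1) p1@ESC p2@(2,1) p3@ESC -> at (3,0): 0 [-], cum=1
Step 2: p0@ESC p1@ESC p2@ESC p3@ESC -> at (3,0): 0 [-], cum=1
Total visits = 1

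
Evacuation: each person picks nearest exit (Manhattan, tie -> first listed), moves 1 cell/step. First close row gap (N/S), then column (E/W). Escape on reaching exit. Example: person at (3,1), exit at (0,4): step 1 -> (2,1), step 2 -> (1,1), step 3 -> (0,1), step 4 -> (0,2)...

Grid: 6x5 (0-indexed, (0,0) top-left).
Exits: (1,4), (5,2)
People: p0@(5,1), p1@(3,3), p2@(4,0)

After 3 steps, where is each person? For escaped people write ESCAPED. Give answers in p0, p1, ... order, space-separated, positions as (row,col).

Step 1: p0:(5,1)->(5,2)->EXIT | p1:(3,3)->(2,3) | p2:(4,0)->(5,0)
Step 2: p0:escaped | p1:(2,3)->(1,3) | p2:(5,0)->(5,1)
Step 3: p0:escaped | p1:(1,3)->(1,4)->EXIT | p2:(5,1)->(5,2)->EXIT

ESCAPED ESCAPED ESCAPED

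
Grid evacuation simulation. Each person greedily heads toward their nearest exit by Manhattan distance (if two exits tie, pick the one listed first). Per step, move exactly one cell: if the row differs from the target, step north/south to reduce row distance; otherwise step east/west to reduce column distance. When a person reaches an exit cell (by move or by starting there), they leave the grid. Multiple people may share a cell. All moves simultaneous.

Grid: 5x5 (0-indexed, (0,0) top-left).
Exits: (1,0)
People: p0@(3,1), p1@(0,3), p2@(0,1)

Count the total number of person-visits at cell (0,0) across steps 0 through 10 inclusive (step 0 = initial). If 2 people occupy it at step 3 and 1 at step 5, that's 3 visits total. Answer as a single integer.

Step 0: p0@(3,1) p1@(0,3) p2@(0,1) -> at (0,0): 0 [-], cum=0
Step 1: p0@(2,1) p1@(1,3) p2@(1,1) -> at (0,0): 0 [-], cum=0
Step 2: p0@(1,1) p1@(1,2) p2@ESC -> at (0,0): 0 [-], cum=0
Step 3: p0@ESC p1@(1,1) p2@ESC -> at (0,0): 0 [-], cum=0
Step 4: p0@ESC p1@ESC p2@ESC -> at (0,0): 0 [-], cum=0
Total visits = 0

Answer: 0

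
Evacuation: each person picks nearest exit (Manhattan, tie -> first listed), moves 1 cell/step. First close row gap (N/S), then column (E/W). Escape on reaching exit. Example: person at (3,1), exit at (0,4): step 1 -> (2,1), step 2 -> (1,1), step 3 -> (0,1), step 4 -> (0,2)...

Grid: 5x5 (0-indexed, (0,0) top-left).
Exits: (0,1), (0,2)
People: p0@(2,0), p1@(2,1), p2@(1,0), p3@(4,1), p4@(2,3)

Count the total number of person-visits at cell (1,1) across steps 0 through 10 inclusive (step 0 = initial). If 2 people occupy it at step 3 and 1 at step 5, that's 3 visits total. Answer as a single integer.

Answer: 2

Derivation:
Step 0: p0@(2,0) p1@(2,1) p2@(1,0) p3@(4,1) p4@(2,3) -> at (1,1): 0 [-], cum=0
Step 1: p0@(1,0) p1@(1,1) p2@(0,0) p3@(3,1) p4@(1,3) -> at (1,1): 1 [p1], cum=1
Step 2: p0@(0,0) p1@ESC p2@ESC p3@(2,1) p4@(0,3) -> at (1,1): 0 [-], cum=1
Step 3: p0@ESC p1@ESC p2@ESC p3@(1,1) p4@ESC -> at (1,1): 1 [p3], cum=2
Step 4: p0@ESC p1@ESC p2@ESC p3@ESC p4@ESC -> at (1,1): 0 [-], cum=2
Total visits = 2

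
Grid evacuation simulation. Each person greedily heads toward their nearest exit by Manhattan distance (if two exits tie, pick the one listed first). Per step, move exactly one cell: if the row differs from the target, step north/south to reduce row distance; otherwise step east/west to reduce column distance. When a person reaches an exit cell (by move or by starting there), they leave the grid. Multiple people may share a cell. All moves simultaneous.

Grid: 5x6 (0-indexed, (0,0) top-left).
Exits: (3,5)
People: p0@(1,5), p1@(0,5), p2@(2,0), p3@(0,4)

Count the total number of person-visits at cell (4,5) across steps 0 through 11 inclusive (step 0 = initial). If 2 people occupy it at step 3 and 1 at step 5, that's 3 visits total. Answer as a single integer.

Answer: 0

Derivation:
Step 0: p0@(1,5) p1@(0,5) p2@(2,0) p3@(0,4) -> at (4,5): 0 [-], cum=0
Step 1: p0@(2,5) p1@(1,5) p2@(3,0) p3@(1,4) -> at (4,5): 0 [-], cum=0
Step 2: p0@ESC p1@(2,5) p2@(3,1) p3@(2,4) -> at (4,5): 0 [-], cum=0
Step 3: p0@ESC p1@ESC p2@(3,2) p3@(3,4) -> at (4,5): 0 [-], cum=0
Step 4: p0@ESC p1@ESC p2@(3,3) p3@ESC -> at (4,5): 0 [-], cum=0
Step 5: p0@ESC p1@ESC p2@(3,4) p3@ESC -> at (4,5): 0 [-], cum=0
Step 6: p0@ESC p1@ESC p2@ESC p3@ESC -> at (4,5): 0 [-], cum=0
Total visits = 0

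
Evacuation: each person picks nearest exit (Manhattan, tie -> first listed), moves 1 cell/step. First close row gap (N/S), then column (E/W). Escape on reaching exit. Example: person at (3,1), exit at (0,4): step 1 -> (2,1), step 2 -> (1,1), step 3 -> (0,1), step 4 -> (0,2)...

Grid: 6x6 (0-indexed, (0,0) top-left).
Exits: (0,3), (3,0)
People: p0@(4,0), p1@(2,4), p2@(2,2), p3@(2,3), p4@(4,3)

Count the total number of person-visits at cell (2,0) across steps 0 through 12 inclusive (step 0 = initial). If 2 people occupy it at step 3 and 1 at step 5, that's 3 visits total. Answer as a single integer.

Step 0: p0@(4,0) p1@(2,4) p2@(2,2) p3@(2,3) p4@(4,3) -> at (2,0): 0 [-], cum=0
Step 1: p0@ESC p1@(1,4) p2@(1,2) p3@(1,3) p4@(3,3) -> at (2,0): 0 [-], cum=0
Step 2: p0@ESC p1@(0,4) p2@(0,2) p3@ESC p4@(2,3) -> at (2,0): 0 [-], cum=0
Step 3: p0@ESC p1@ESC p2@ESC p3@ESC p4@(1,3) -> at (2,0): 0 [-], cum=0
Step 4: p0@ESC p1@ESC p2@ESC p3@ESC p4@ESC -> at (2,0): 0 [-], cum=0
Total visits = 0

Answer: 0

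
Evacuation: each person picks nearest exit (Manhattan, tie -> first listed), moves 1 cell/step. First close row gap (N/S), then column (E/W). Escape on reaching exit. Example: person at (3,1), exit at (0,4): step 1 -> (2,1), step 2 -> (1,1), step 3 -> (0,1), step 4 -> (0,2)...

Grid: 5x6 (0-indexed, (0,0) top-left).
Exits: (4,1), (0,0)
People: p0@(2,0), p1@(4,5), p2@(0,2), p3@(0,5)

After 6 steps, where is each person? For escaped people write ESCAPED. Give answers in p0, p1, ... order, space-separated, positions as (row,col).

Step 1: p0:(2,0)->(1,0) | p1:(4,5)->(4,4) | p2:(0,2)->(0,1) | p3:(0,5)->(0,4)
Step 2: p0:(1,0)->(0,0)->EXIT | p1:(4,4)->(4,3) | p2:(0,1)->(0,0)->EXIT | p3:(0,4)->(0,3)
Step 3: p0:escaped | p1:(4,3)->(4,2) | p2:escaped | p3:(0,3)->(0,2)
Step 4: p0:escaped | p1:(4,2)->(4,1)->EXIT | p2:escaped | p3:(0,2)->(0,1)
Step 5: p0:escaped | p1:escaped | p2:escaped | p3:(0,1)->(0,0)->EXIT

ESCAPED ESCAPED ESCAPED ESCAPED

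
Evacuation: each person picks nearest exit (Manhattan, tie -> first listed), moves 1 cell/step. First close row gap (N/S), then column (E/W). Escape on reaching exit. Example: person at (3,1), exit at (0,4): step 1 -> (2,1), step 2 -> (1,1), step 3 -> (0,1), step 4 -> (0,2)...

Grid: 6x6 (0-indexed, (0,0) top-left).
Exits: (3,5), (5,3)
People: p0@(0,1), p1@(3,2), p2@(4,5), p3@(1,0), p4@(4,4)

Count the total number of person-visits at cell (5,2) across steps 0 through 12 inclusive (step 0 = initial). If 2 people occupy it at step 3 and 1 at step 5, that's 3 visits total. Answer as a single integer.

Answer: 0

Derivation:
Step 0: p0@(0,1) p1@(3,2) p2@(4,5) p3@(1,0) p4@(4,4) -> at (5,2): 0 [-], cum=0
Step 1: p0@(1,1) p1@(3,3) p2@ESC p3@(2,0) p4@(3,4) -> at (5,2): 0 [-], cum=0
Step 2: p0@(2,1) p1@(3,4) p2@ESC p3@(3,0) p4@ESC -> at (5,2): 0 [-], cum=0
Step 3: p0@(3,1) p1@ESC p2@ESC p3@(3,1) p4@ESC -> at (5,2): 0 [-], cum=0
Step 4: p0@(3,2) p1@ESC p2@ESC p3@(3,2) p4@ESC -> at (5,2): 0 [-], cum=0
Step 5: p0@(3,3) p1@ESC p2@ESC p3@(3,3) p4@ESC -> at (5,2): 0 [-], cum=0
Step 6: p0@(3,4) p1@ESC p2@ESC p3@(3,4) p4@ESC -> at (5,2): 0 [-], cum=0
Step 7: p0@ESC p1@ESC p2@ESC p3@ESC p4@ESC -> at (5,2): 0 [-], cum=0
Total visits = 0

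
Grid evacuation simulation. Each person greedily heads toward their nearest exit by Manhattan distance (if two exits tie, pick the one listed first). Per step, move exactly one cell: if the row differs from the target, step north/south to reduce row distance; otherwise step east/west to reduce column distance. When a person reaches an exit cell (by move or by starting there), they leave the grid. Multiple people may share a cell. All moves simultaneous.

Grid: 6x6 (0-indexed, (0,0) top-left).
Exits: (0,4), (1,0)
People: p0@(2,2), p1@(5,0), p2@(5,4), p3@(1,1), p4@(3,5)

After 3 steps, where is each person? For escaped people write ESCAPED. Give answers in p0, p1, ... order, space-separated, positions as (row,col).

Step 1: p0:(2,2)->(1,2) | p1:(5,0)->(4,0) | p2:(5,4)->(4,4) | p3:(1,1)->(1,0)->EXIT | p4:(3,5)->(2,5)
Step 2: p0:(1,2)->(1,1) | p1:(4,0)->(3,0) | p2:(4,4)->(3,4) | p3:escaped | p4:(2,5)->(1,5)
Step 3: p0:(1,1)->(1,0)->EXIT | p1:(3,0)->(2,0) | p2:(3,4)->(2,4) | p3:escaped | p4:(1,5)->(0,5)

ESCAPED (2,0) (2,4) ESCAPED (0,5)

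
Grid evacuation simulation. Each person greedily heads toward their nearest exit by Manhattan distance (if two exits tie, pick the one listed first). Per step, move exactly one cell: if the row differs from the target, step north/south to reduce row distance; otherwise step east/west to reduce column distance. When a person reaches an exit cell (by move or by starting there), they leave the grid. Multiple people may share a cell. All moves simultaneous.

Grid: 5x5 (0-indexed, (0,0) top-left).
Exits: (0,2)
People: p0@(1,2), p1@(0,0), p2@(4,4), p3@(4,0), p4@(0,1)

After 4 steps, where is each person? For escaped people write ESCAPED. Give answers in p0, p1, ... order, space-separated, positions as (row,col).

Step 1: p0:(1,2)->(0,2)->EXIT | p1:(0,0)->(0,1) | p2:(4,4)->(3,4) | p3:(4,0)->(3,0) | p4:(0,1)->(0,2)->EXIT
Step 2: p0:escaped | p1:(0,1)->(0,2)->EXIT | p2:(3,4)->(2,4) | p3:(3,0)->(2,0) | p4:escaped
Step 3: p0:escaped | p1:escaped | p2:(2,4)->(1,4) | p3:(2,0)->(1,0) | p4:escaped
Step 4: p0:escaped | p1:escaped | p2:(1,4)->(0,4) | p3:(1,0)->(0,0) | p4:escaped

ESCAPED ESCAPED (0,4) (0,0) ESCAPED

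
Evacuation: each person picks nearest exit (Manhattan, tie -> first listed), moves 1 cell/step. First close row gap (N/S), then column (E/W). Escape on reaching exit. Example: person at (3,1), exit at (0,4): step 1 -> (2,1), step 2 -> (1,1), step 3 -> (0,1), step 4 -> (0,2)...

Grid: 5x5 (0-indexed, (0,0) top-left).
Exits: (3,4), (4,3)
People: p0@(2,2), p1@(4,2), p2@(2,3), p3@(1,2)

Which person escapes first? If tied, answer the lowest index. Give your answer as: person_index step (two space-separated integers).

Step 1: p0:(2,2)->(3,2) | p1:(4,2)->(4,3)->EXIT | p2:(2,3)->(3,3) | p3:(1,2)->(2,2)
Step 2: p0:(3,2)->(3,3) | p1:escaped | p2:(3,3)->(3,4)->EXIT | p3:(2,2)->(3,2)
Step 3: p0:(3,3)->(3,4)->EXIT | p1:escaped | p2:escaped | p3:(3,2)->(3,3)
Step 4: p0:escaped | p1:escaped | p2:escaped | p3:(3,3)->(3,4)->EXIT
Exit steps: [3, 1, 2, 4]
First to escape: p1 at step 1

Answer: 1 1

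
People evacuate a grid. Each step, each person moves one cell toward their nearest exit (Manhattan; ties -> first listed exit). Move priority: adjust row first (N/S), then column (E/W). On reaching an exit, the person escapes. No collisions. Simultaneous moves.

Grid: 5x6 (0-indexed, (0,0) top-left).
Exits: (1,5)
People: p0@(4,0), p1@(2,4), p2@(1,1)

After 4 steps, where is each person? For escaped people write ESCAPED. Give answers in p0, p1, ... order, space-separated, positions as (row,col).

Step 1: p0:(4,0)->(3,0) | p1:(2,4)->(1,4) | p2:(1,1)->(1,2)
Step 2: p0:(3,0)->(2,0) | p1:(1,4)->(1,5)->EXIT | p2:(1,2)->(1,3)
Step 3: p0:(2,0)->(1,0) | p1:escaped | p2:(1,3)->(1,4)
Step 4: p0:(1,0)->(1,1) | p1:escaped | p2:(1,4)->(1,5)->EXIT

(1,1) ESCAPED ESCAPED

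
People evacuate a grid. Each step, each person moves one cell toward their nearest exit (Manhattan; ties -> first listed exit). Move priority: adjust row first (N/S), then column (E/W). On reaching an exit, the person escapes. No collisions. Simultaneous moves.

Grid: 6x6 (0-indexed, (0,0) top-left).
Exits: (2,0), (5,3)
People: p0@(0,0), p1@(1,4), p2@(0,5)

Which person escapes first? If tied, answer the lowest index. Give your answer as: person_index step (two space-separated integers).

Step 1: p0:(0,0)->(1,0) | p1:(1,4)->(2,4) | p2:(0,5)->(1,5)
Step 2: p0:(1,0)->(2,0)->EXIT | p1:(2,4)->(2,3) | p2:(1,5)->(2,5)
Step 3: p0:escaped | p1:(2,3)->(2,2) | p2:(2,5)->(2,4)
Step 4: p0:escaped | p1:(2,2)->(2,1) | p2:(2,4)->(2,3)
Step 5: p0:escaped | p1:(2,1)->(2,0)->EXIT | p2:(2,3)->(2,2)
Step 6: p0:escaped | p1:escaped | p2:(2,2)->(2,1)
Step 7: p0:escaped | p1:escaped | p2:(2,1)->(2,0)->EXIT
Exit steps: [2, 5, 7]
First to escape: p0 at step 2

Answer: 0 2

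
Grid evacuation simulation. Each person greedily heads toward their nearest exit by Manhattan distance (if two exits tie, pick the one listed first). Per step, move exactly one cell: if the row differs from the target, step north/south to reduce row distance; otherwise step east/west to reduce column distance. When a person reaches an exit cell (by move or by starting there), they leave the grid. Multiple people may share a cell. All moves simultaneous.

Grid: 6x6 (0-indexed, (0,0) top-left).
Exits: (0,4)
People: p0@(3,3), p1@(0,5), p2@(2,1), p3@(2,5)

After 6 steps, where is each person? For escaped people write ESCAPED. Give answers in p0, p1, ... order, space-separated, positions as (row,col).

Step 1: p0:(3,3)->(2,3) | p1:(0,5)->(0,4)->EXIT | p2:(2,1)->(1,1) | p3:(2,5)->(1,5)
Step 2: p0:(2,3)->(1,3) | p1:escaped | p2:(1,1)->(0,1) | p3:(1,5)->(0,5)
Step 3: p0:(1,3)->(0,3) | p1:escaped | p2:(0,1)->(0,2) | p3:(0,5)->(0,4)->EXIT
Step 4: p0:(0,3)->(0,4)->EXIT | p1:escaped | p2:(0,2)->(0,3) | p3:escaped
Step 5: p0:escaped | p1:escaped | p2:(0,3)->(0,4)->EXIT | p3:escaped

ESCAPED ESCAPED ESCAPED ESCAPED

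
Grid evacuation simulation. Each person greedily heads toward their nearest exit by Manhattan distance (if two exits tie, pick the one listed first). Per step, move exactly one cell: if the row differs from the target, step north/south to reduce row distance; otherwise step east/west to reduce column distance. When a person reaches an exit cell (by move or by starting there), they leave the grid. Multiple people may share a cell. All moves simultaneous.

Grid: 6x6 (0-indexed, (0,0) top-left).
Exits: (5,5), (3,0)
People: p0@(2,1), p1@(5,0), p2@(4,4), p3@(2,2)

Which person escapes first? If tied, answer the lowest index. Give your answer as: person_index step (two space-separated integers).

Step 1: p0:(2,1)->(3,1) | p1:(5,0)->(4,0) | p2:(4,4)->(5,4) | p3:(2,2)->(3,2)
Step 2: p0:(3,1)->(3,0)->EXIT | p1:(4,0)->(3,0)->EXIT | p2:(5,4)->(5,5)->EXIT | p3:(3,2)->(3,1)
Step 3: p0:escaped | p1:escaped | p2:escaped | p3:(3,1)->(3,0)->EXIT
Exit steps: [2, 2, 2, 3]
First to escape: p0 at step 2

Answer: 0 2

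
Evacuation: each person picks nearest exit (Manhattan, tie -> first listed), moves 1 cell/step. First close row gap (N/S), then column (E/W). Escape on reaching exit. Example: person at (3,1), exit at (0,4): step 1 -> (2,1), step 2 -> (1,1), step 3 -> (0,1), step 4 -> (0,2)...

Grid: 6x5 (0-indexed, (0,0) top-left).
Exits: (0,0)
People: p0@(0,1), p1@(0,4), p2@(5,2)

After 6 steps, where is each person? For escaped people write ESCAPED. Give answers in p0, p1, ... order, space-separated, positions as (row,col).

Step 1: p0:(0,1)->(0,0)->EXIT | p1:(0,4)->(0,3) | p2:(5,2)->(4,2)
Step 2: p0:escaped | p1:(0,3)->(0,2) | p2:(4,2)->(3,2)
Step 3: p0:escaped | p1:(0,2)->(0,1) | p2:(3,2)->(2,2)
Step 4: p0:escaped | p1:(0,1)->(0,0)->EXIT | p2:(2,2)->(1,2)
Step 5: p0:escaped | p1:escaped | p2:(1,2)->(0,2)
Step 6: p0:escaped | p1:escaped | p2:(0,2)->(0,1)

ESCAPED ESCAPED (0,1)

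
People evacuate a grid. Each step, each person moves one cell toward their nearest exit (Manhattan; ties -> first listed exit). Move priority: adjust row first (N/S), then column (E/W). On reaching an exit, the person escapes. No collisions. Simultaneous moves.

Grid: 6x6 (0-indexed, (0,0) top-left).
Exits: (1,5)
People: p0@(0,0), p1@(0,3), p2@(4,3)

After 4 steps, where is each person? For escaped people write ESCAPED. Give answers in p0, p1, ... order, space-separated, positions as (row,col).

Step 1: p0:(0,0)->(1,0) | p1:(0,3)->(1,3) | p2:(4,3)->(3,3)
Step 2: p0:(1,0)->(1,1) | p1:(1,3)->(1,4) | p2:(3,3)->(2,3)
Step 3: p0:(1,1)->(1,2) | p1:(1,4)->(1,5)->EXIT | p2:(2,3)->(1,3)
Step 4: p0:(1,2)->(1,3) | p1:escaped | p2:(1,3)->(1,4)

(1,3) ESCAPED (1,4)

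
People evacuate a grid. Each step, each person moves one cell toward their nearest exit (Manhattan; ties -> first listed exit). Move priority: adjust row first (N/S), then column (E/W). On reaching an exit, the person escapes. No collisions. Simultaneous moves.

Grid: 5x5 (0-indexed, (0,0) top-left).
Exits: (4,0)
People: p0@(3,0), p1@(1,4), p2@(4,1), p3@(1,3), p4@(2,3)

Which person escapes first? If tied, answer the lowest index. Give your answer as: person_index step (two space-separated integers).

Answer: 0 1

Derivation:
Step 1: p0:(3,0)->(4,0)->EXIT | p1:(1,4)->(2,4) | p2:(4,1)->(4,0)->EXIT | p3:(1,3)->(2,3) | p4:(2,3)->(3,3)
Step 2: p0:escaped | p1:(2,4)->(3,4) | p2:escaped | p3:(2,3)->(3,3) | p4:(3,3)->(4,3)
Step 3: p0:escaped | p1:(3,4)->(4,4) | p2:escaped | p3:(3,3)->(4,3) | p4:(4,3)->(4,2)
Step 4: p0:escaped | p1:(4,4)->(4,3) | p2:escaped | p3:(4,3)->(4,2) | p4:(4,2)->(4,1)
Step 5: p0:escaped | p1:(4,3)->(4,2) | p2:escaped | p3:(4,2)->(4,1) | p4:(4,1)->(4,0)->EXIT
Step 6: p0:escaped | p1:(4,2)->(4,1) | p2:escaped | p3:(4,1)->(4,0)->EXIT | p4:escaped
Step 7: p0:escaped | p1:(4,1)->(4,0)->EXIT | p2:escaped | p3:escaped | p4:escaped
Exit steps: [1, 7, 1, 6, 5]
First to escape: p0 at step 1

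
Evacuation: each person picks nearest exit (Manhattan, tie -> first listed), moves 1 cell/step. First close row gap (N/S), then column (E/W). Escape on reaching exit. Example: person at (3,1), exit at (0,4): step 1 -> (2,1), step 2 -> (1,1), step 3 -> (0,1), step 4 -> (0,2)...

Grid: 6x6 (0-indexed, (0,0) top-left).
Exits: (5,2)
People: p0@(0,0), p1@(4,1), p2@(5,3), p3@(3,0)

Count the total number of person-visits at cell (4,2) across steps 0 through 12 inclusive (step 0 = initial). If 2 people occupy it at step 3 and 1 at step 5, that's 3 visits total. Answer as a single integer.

Step 0: p0@(0,0) p1@(4,1) p2@(5,3) p3@(3,0) -> at (4,2): 0 [-], cum=0
Step 1: p0@(1,0) p1@(5,1) p2@ESC p3@(4,0) -> at (4,2): 0 [-], cum=0
Step 2: p0@(2,0) p1@ESC p2@ESC p3@(5,0) -> at (4,2): 0 [-], cum=0
Step 3: p0@(3,0) p1@ESC p2@ESC p3@(5,1) -> at (4,2): 0 [-], cum=0
Step 4: p0@(4,0) p1@ESC p2@ESC p3@ESC -> at (4,2): 0 [-], cum=0
Step 5: p0@(5,0) p1@ESC p2@ESC p3@ESC -> at (4,2): 0 [-], cum=0
Step 6: p0@(5,1) p1@ESC p2@ESC p3@ESC -> at (4,2): 0 [-], cum=0
Step 7: p0@ESC p1@ESC p2@ESC p3@ESC -> at (4,2): 0 [-], cum=0
Total visits = 0

Answer: 0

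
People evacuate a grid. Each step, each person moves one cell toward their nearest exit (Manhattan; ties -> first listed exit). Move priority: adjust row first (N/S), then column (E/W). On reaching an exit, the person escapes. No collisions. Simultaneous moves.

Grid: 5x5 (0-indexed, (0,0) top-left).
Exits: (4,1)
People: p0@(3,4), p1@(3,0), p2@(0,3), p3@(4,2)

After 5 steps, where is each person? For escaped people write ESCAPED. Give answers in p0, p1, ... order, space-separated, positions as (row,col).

Step 1: p0:(3,4)->(4,4) | p1:(3,0)->(4,0) | p2:(0,3)->(1,3) | p3:(4,2)->(4,1)->EXIT
Step 2: p0:(4,4)->(4,3) | p1:(4,0)->(4,1)->EXIT | p2:(1,3)->(2,3) | p3:escaped
Step 3: p0:(4,3)->(4,2) | p1:escaped | p2:(2,3)->(3,3) | p3:escaped
Step 4: p0:(4,2)->(4,1)->EXIT | p1:escaped | p2:(3,3)->(4,3) | p3:escaped
Step 5: p0:escaped | p1:escaped | p2:(4,3)->(4,2) | p3:escaped

ESCAPED ESCAPED (4,2) ESCAPED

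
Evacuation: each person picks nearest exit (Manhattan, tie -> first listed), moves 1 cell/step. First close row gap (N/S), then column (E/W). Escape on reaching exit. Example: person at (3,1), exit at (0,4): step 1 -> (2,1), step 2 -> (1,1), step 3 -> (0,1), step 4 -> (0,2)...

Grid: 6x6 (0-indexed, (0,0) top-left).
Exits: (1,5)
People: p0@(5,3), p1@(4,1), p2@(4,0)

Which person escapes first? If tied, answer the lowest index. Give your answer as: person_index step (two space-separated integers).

Answer: 0 6

Derivation:
Step 1: p0:(5,3)->(4,3) | p1:(4,1)->(3,1) | p2:(4,0)->(3,0)
Step 2: p0:(4,3)->(3,3) | p1:(3,1)->(2,1) | p2:(3,0)->(2,0)
Step 3: p0:(3,3)->(2,3) | p1:(2,1)->(1,1) | p2:(2,0)->(1,0)
Step 4: p0:(2,3)->(1,3) | p1:(1,1)->(1,2) | p2:(1,0)->(1,1)
Step 5: p0:(1,3)->(1,4) | p1:(1,2)->(1,3) | p2:(1,1)->(1,2)
Step 6: p0:(1,4)->(1,5)->EXIT | p1:(1,3)->(1,4) | p2:(1,2)->(1,3)
Step 7: p0:escaped | p1:(1,4)->(1,5)->EXIT | p2:(1,3)->(1,4)
Step 8: p0:escaped | p1:escaped | p2:(1,4)->(1,5)->EXIT
Exit steps: [6, 7, 8]
First to escape: p0 at step 6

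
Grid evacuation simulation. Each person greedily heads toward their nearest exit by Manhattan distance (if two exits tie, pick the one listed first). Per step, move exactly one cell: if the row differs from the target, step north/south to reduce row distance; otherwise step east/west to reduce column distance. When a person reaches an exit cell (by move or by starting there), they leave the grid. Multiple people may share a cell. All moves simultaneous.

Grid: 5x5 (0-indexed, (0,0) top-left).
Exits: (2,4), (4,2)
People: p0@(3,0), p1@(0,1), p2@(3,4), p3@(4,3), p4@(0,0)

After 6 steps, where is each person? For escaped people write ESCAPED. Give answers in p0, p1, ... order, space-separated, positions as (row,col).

Step 1: p0:(3,0)->(4,0) | p1:(0,1)->(1,1) | p2:(3,4)->(2,4)->EXIT | p3:(4,3)->(4,2)->EXIT | p4:(0,0)->(1,0)
Step 2: p0:(4,0)->(4,1) | p1:(1,1)->(2,1) | p2:escaped | p3:escaped | p4:(1,0)->(2,0)
Step 3: p0:(4,1)->(4,2)->EXIT | p1:(2,1)->(2,2) | p2:escaped | p3:escaped | p4:(2,0)->(2,1)
Step 4: p0:escaped | p1:(2,2)->(2,3) | p2:escaped | p3:escaped | p4:(2,1)->(2,2)
Step 5: p0:escaped | p1:(2,3)->(2,4)->EXIT | p2:escaped | p3:escaped | p4:(2,2)->(2,3)
Step 6: p0:escaped | p1:escaped | p2:escaped | p3:escaped | p4:(2,3)->(2,4)->EXIT

ESCAPED ESCAPED ESCAPED ESCAPED ESCAPED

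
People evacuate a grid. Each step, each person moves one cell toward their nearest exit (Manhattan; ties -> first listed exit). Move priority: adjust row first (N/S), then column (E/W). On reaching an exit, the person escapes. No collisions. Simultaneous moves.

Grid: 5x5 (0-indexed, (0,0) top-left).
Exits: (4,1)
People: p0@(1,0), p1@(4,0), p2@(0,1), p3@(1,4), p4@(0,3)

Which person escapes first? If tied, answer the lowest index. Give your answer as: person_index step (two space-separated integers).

Step 1: p0:(1,0)->(2,0) | p1:(4,0)->(4,1)->EXIT | p2:(0,1)->(1,1) | p3:(1,4)->(2,4) | p4:(0,3)->(1,3)
Step 2: p0:(2,0)->(3,0) | p1:escaped | p2:(1,1)->(2,1) | p3:(2,4)->(3,4) | p4:(1,3)->(2,3)
Step 3: p0:(3,0)->(4,0) | p1:escaped | p2:(2,1)->(3,1) | p3:(3,4)->(4,4) | p4:(2,3)->(3,3)
Step 4: p0:(4,0)->(4,1)->EXIT | p1:escaped | p2:(3,1)->(4,1)->EXIT | p3:(4,4)->(4,3) | p4:(3,3)->(4,3)
Step 5: p0:escaped | p1:escaped | p2:escaped | p3:(4,3)->(4,2) | p4:(4,3)->(4,2)
Step 6: p0:escaped | p1:escaped | p2:escaped | p3:(4,2)->(4,1)->EXIT | p4:(4,2)->(4,1)->EXIT
Exit steps: [4, 1, 4, 6, 6]
First to escape: p1 at step 1

Answer: 1 1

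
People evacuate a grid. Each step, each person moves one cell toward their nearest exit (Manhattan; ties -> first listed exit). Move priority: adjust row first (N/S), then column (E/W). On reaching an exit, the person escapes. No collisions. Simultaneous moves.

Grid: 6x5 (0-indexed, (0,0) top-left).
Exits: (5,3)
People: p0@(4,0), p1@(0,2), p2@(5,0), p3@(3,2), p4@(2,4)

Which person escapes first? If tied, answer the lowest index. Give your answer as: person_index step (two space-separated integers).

Step 1: p0:(4,0)->(5,0) | p1:(0,2)->(1,2) | p2:(5,0)->(5,1) | p3:(3,2)->(4,2) | p4:(2,4)->(3,4)
Step 2: p0:(5,0)->(5,1) | p1:(1,2)->(2,2) | p2:(5,1)->(5,2) | p3:(4,2)->(5,2) | p4:(3,4)->(4,4)
Step 3: p0:(5,1)->(5,2) | p1:(2,2)->(3,2) | p2:(5,2)->(5,3)->EXIT | p3:(5,2)->(5,3)->EXIT | p4:(4,4)->(5,4)
Step 4: p0:(5,2)->(5,3)->EXIT | p1:(3,2)->(4,2) | p2:escaped | p3:escaped | p4:(5,4)->(5,3)->EXIT
Step 5: p0:escaped | p1:(4,2)->(5,2) | p2:escaped | p3:escaped | p4:escaped
Step 6: p0:escaped | p1:(5,2)->(5,3)->EXIT | p2:escaped | p3:escaped | p4:escaped
Exit steps: [4, 6, 3, 3, 4]
First to escape: p2 at step 3

Answer: 2 3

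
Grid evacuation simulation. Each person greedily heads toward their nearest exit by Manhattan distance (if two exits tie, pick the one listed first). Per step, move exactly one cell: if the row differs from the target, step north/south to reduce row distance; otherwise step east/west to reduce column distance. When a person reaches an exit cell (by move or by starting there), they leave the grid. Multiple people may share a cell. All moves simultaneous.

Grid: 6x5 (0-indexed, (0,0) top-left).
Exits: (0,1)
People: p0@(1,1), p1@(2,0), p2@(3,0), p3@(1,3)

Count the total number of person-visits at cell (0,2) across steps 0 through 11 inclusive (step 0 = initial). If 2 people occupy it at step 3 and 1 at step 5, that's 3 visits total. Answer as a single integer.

Answer: 1

Derivation:
Step 0: p0@(1,1) p1@(2,0) p2@(3,0) p3@(1,3) -> at (0,2): 0 [-], cum=0
Step 1: p0@ESC p1@(1,0) p2@(2,0) p3@(0,3) -> at (0,2): 0 [-], cum=0
Step 2: p0@ESC p1@(0,0) p2@(1,0) p3@(0,2) -> at (0,2): 1 [p3], cum=1
Step 3: p0@ESC p1@ESC p2@(0,0) p3@ESC -> at (0,2): 0 [-], cum=1
Step 4: p0@ESC p1@ESC p2@ESC p3@ESC -> at (0,2): 0 [-], cum=1
Total visits = 1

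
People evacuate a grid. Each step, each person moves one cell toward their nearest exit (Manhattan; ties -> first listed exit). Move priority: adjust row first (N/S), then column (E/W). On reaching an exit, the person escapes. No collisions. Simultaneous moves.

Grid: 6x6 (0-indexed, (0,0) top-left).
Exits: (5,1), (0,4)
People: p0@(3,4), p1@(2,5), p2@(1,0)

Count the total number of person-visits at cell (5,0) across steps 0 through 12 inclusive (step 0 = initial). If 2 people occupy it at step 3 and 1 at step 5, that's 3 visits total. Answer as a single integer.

Answer: 1

Derivation:
Step 0: p0@(3,4) p1@(2,5) p2@(1,0) -> at (5,0): 0 [-], cum=0
Step 1: p0@(2,4) p1@(1,5) p2@(2,0) -> at (5,0): 0 [-], cum=0
Step 2: p0@(1,4) p1@(0,5) p2@(3,0) -> at (5,0): 0 [-], cum=0
Step 3: p0@ESC p1@ESC p2@(4,0) -> at (5,0): 0 [-], cum=0
Step 4: p0@ESC p1@ESC p2@(5,0) -> at (5,0): 1 [p2], cum=1
Step 5: p0@ESC p1@ESC p2@ESC -> at (5,0): 0 [-], cum=1
Total visits = 1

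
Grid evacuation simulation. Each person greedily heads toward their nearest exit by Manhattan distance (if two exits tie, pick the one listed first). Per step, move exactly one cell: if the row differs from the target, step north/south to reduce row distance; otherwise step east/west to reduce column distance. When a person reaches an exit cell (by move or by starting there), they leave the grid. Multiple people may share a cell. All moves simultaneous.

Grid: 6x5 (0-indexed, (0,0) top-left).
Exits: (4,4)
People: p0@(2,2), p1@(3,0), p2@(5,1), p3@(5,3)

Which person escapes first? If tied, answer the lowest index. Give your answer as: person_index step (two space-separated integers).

Answer: 3 2

Derivation:
Step 1: p0:(2,2)->(3,2) | p1:(3,0)->(4,0) | p2:(5,1)->(4,1) | p3:(5,3)->(4,3)
Step 2: p0:(3,2)->(4,2) | p1:(4,0)->(4,1) | p2:(4,1)->(4,2) | p3:(4,3)->(4,4)->EXIT
Step 3: p0:(4,2)->(4,3) | p1:(4,1)->(4,2) | p2:(4,2)->(4,3) | p3:escaped
Step 4: p0:(4,3)->(4,4)->EXIT | p1:(4,2)->(4,3) | p2:(4,3)->(4,4)->EXIT | p3:escaped
Step 5: p0:escaped | p1:(4,3)->(4,4)->EXIT | p2:escaped | p3:escaped
Exit steps: [4, 5, 4, 2]
First to escape: p3 at step 2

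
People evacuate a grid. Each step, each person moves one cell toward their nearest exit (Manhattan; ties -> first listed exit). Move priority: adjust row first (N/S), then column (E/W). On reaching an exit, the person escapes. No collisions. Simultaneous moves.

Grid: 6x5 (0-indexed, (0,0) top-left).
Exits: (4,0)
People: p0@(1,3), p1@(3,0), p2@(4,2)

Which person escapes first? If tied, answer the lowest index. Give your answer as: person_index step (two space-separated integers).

Step 1: p0:(1,3)->(2,3) | p1:(3,0)->(4,0)->EXIT | p2:(4,2)->(4,1)
Step 2: p0:(2,3)->(3,3) | p1:escaped | p2:(4,1)->(4,0)->EXIT
Step 3: p0:(3,3)->(4,3) | p1:escaped | p2:escaped
Step 4: p0:(4,3)->(4,2) | p1:escaped | p2:escaped
Step 5: p0:(4,2)->(4,1) | p1:escaped | p2:escaped
Step 6: p0:(4,1)->(4,0)->EXIT | p1:escaped | p2:escaped
Exit steps: [6, 1, 2]
First to escape: p1 at step 1

Answer: 1 1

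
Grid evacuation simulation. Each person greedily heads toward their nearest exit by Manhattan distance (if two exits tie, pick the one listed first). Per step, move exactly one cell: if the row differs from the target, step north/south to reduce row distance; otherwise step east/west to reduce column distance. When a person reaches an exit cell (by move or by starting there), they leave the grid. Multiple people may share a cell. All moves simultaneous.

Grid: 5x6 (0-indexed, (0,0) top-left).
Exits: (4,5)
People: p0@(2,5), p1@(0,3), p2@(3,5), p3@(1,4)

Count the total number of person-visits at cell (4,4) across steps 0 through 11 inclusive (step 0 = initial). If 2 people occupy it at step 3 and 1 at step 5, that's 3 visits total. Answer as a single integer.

Step 0: p0@(2,5) p1@(0,3) p2@(3,5) p3@(1,4) -> at (4,4): 0 [-], cum=0
Step 1: p0@(3,5) p1@(1,3) p2@ESC p3@(2,4) -> at (4,4): 0 [-], cum=0
Step 2: p0@ESC p1@(2,3) p2@ESC p3@(3,4) -> at (4,4): 0 [-], cum=0
Step 3: p0@ESC p1@(3,3) p2@ESC p3@(4,4) -> at (4,4): 1 [p3], cum=1
Step 4: p0@ESC p1@(4,3) p2@ESC p3@ESC -> at (4,4): 0 [-], cum=1
Step 5: p0@ESC p1@(4,4) p2@ESC p3@ESC -> at (4,4): 1 [p1], cum=2
Step 6: p0@ESC p1@ESC p2@ESC p3@ESC -> at (4,4): 0 [-], cum=2
Total visits = 2

Answer: 2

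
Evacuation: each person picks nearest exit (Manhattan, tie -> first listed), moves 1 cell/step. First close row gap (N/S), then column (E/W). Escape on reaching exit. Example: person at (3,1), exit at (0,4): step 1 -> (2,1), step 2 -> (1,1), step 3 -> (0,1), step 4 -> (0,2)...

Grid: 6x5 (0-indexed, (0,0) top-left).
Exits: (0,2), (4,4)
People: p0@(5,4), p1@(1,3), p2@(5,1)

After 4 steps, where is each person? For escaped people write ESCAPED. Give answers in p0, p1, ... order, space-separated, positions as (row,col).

Step 1: p0:(5,4)->(4,4)->EXIT | p1:(1,3)->(0,3) | p2:(5,1)->(4,1)
Step 2: p0:escaped | p1:(0,3)->(0,2)->EXIT | p2:(4,1)->(4,2)
Step 3: p0:escaped | p1:escaped | p2:(4,2)->(4,3)
Step 4: p0:escaped | p1:escaped | p2:(4,3)->(4,4)->EXIT

ESCAPED ESCAPED ESCAPED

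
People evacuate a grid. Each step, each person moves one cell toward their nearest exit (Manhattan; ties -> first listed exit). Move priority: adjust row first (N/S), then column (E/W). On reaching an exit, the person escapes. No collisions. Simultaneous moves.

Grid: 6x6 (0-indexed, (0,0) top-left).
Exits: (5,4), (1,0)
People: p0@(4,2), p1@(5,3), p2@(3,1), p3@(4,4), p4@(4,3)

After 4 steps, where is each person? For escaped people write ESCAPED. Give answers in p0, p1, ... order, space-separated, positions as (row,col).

Step 1: p0:(4,2)->(5,2) | p1:(5,3)->(5,4)->EXIT | p2:(3,1)->(2,1) | p3:(4,4)->(5,4)->EXIT | p4:(4,3)->(5,3)
Step 2: p0:(5,2)->(5,3) | p1:escaped | p2:(2,1)->(1,1) | p3:escaped | p4:(5,3)->(5,4)->EXIT
Step 3: p0:(5,3)->(5,4)->EXIT | p1:escaped | p2:(1,1)->(1,0)->EXIT | p3:escaped | p4:escaped

ESCAPED ESCAPED ESCAPED ESCAPED ESCAPED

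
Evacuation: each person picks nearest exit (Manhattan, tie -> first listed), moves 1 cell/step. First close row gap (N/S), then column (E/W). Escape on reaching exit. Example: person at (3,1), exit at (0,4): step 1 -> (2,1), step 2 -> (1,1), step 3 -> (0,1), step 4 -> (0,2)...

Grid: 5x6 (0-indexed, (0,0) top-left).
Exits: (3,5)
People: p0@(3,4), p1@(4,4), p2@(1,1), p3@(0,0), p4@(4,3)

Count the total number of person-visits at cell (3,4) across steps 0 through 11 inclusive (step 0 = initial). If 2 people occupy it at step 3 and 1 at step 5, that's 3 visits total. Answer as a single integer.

Step 0: p0@(3,4) p1@(4,4) p2@(1,1) p3@(0,0) p4@(4,3) -> at (3,4): 1 [p0], cum=1
Step 1: p0@ESC p1@(3,4) p2@(2,1) p3@(1,0) p4@(3,3) -> at (3,4): 1 [p1], cum=2
Step 2: p0@ESC p1@ESC p2@(3,1) p3@(2,0) p4@(3,4) -> at (3,4): 1 [p4], cum=3
Step 3: p0@ESC p1@ESC p2@(3,2) p3@(3,0) p4@ESC -> at (3,4): 0 [-], cum=3
Step 4: p0@ESC p1@ESC p2@(3,3) p3@(3,1) p4@ESC -> at (3,4): 0 [-], cum=3
Step 5: p0@ESC p1@ESC p2@(3,4) p3@(3,2) p4@ESC -> at (3,4): 1 [p2], cum=4
Step 6: p0@ESC p1@ESC p2@ESC p3@(3,3) p4@ESC -> at (3,4): 0 [-], cum=4
Step 7: p0@ESC p1@ESC p2@ESC p3@(3,4) p4@ESC -> at (3,4): 1 [p3], cum=5
Step 8: p0@ESC p1@ESC p2@ESC p3@ESC p4@ESC -> at (3,4): 0 [-], cum=5
Total visits = 5

Answer: 5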